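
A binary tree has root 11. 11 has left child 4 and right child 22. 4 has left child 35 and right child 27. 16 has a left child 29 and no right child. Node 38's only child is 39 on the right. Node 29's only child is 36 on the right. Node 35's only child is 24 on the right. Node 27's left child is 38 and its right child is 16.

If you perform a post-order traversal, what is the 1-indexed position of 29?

Post-order visits the left subtree, then the right subtree, then the node.
At 11: go left to 4.
  At 4: go left to 35.
    At 35: no left child.
    At 35: go right to 24.
      24 is a leaf — visit 24.
    Visit 35.
  At 4: go right to 27.
    At 27: go left to 38.
      At 38: no left child.
      At 38: go right to 39.
        39 is a leaf — visit 39.
      Visit 38.
    At 27: go right to 16.
      At 16: go left to 29.
        At 29: no left child.
        At 29: go right to 36.
          36 is a leaf — visit 36.
        Visit 29.
      At 16: no right child.
      Visit 16.
    Visit 27.
  Visit 4.
At 11: go right to 22.
  22 is a leaf — visit 22.
Visit 11.
Full post-order sequence: 24, 35, 39, 38, 36, 29, 16, 27, 4, 22, 11.

6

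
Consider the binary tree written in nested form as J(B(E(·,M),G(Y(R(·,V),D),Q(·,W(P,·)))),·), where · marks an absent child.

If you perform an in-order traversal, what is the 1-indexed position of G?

In-order visits the left subtree, then the node, then the right subtree.
At J: go left to B.
  At B: go left to E.
    At E: no left child.
    Visit E.
    At E: go right to M.
      M is a leaf — visit M.
  Visit B.
  At B: go right to G.
    At G: go left to Y.
      At Y: go left to R.
        At R: no left child.
        Visit R.
        At R: go right to V.
          V is a leaf — visit V.
      Visit Y.
      At Y: go right to D.
        D is a leaf — visit D.
    Visit G.
    At G: go right to Q.
      At Q: no left child.
      Visit Q.
      At Q: go right to W.
        At W: go left to P.
          P is a leaf — visit P.
        Visit W.
        At W: no right child.
Visit J.
At J: no right child.
Full in-order sequence: E, M, B, R, V, Y, D, G, Q, P, W, J.

8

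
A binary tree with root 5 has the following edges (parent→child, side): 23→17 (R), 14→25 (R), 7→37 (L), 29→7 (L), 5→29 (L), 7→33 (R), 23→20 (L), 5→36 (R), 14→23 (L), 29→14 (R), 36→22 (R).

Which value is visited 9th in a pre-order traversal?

17

Pre-order visits the node, then its left subtree, then its right subtree.
Visit 5.
At 5: go left to 29.
  Visit 29.
  At 29: go left to 7.
    Visit 7.
    At 7: go left to 37.
      37 is a leaf — visit 37.
    At 7: go right to 33.
      33 is a leaf — visit 33.
  At 29: go right to 14.
    Visit 14.
    At 14: go left to 23.
      Visit 23.
      At 23: go left to 20.
        20 is a leaf — visit 20.
      At 23: go right to 17.
        17 is a leaf — visit 17.
    At 14: go right to 25.
      25 is a leaf — visit 25.
At 5: go right to 36.
  Visit 36.
  At 36: no left child.
  At 36: go right to 22.
    22 is a leaf — visit 22.
Full pre-order sequence: 5, 29, 7, 37, 33, 14, 23, 20, 17, 25, 36, 22.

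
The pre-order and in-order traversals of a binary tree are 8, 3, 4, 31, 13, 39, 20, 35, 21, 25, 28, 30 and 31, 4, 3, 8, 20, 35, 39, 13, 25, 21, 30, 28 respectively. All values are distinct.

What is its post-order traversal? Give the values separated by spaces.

31 4 3 35 20 39 25 30 28 21 13 8

The first element of pre-order is the root; it splits in-order into left and right subtrees.
Root 8: left subtree has 3 nodes {31, 4, 3}, right has 8 {20, 35, 39, 13, 25, 21, 30, 28}.
  Root 3: left subtree has 2 nodes {31, 4}, right has 0 { }.
    Root 4: left subtree has 1 node {31}, right has 0 { }.
  Root 13: left subtree has 3 nodes {20, 35, 39}, right has 4 {25, 21, 30, 28}.
    Root 39: left subtree has 2 nodes {20, 35}, right has 0 { }.
      Root 20: left subtree has 0 nodes { }, right has 1 {35}.
    Root 21: left subtree has 1 node {25}, right has 2 {30, 28}.
      Root 28: left subtree has 1 node {30}, right has 0 { }.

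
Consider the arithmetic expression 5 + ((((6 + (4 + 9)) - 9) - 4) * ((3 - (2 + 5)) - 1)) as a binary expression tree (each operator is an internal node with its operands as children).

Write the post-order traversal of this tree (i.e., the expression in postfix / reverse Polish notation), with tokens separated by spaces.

5 6 4 9 + + 9 - 4 - 3 2 5 + - 1 - * +

Post-order on an expression tree gives postfix notation: for each operator, emit left operand, right operand, then the operator.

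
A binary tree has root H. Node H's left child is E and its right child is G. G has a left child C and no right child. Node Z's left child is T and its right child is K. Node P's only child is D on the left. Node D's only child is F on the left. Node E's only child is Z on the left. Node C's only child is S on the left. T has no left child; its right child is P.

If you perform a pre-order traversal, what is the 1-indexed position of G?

9

Pre-order visits the node, then its left subtree, then its right subtree.
Visit H.
At H: go left to E.
  Visit E.
  At E: go left to Z.
    Visit Z.
    At Z: go left to T.
      Visit T.
      At T: no left child.
      At T: go right to P.
        Visit P.
        At P: go left to D.
          Visit D.
          At D: go left to F.
            F is a leaf — visit F.
          At D: no right child.
        At P: no right child.
    At Z: go right to K.
      K is a leaf — visit K.
  At E: no right child.
At H: go right to G.
  Visit G.
  At G: go left to C.
    Visit C.
    At C: go left to S.
      S is a leaf — visit S.
    At C: no right child.
  At G: no right child.
Full pre-order sequence: H, E, Z, T, P, D, F, K, G, C, S.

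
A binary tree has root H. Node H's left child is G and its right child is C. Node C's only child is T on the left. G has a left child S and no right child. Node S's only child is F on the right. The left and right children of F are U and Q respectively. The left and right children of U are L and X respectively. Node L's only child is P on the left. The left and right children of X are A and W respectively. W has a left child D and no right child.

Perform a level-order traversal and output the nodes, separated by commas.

Level-order visits nodes level by level from the root, left to right within each level.
Level 0: H
Level 1: G, C
Level 2: S, T
Level 3: F
Level 4: U, Q
Level 5: L, X
Level 6: P, A, W
Level 7: D

H, G, C, S, T, F, U, Q, L, X, P, A, W, D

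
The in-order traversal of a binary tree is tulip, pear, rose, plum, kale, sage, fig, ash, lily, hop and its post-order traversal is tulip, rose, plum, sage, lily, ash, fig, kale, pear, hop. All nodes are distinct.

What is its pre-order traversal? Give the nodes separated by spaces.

hop pear tulip kale plum rose fig sage ash lily

The last element of post-order is the root; it splits in-order into left and right subtrees.
Root hop: left subtree has 9 nodes {tulip, pear, rose, plum, kale, sage, fig, ash, lily}, right has 0 { }.
  Root pear: left subtree has 1 node {tulip}, right has 7 {rose, plum, kale, sage, fig, ash, lily}.
    Root kale: left subtree has 2 nodes {rose, plum}, right has 4 {sage, fig, ash, lily}.
      Root plum: left subtree has 1 node {rose}, right has 0 { }.
      Root fig: left subtree has 1 node {sage}, right has 2 {ash, lily}.
        Root ash: left subtree has 0 nodes { }, right has 1 {lily}.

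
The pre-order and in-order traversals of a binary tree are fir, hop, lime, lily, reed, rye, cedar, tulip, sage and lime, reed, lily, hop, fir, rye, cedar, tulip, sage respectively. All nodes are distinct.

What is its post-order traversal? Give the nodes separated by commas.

reed, lily, lime, hop, sage, tulip, cedar, rye, fir

The first element of pre-order is the root; it splits in-order into left and right subtrees.
Root fir: left subtree has 4 nodes {lime, reed, lily, hop}, right has 4 {rye, cedar, tulip, sage}.
  Root hop: left subtree has 3 nodes {lime, reed, lily}, right has 0 { }.
    Root lime: left subtree has 0 nodes { }, right has 2 {reed, lily}.
      Root lily: left subtree has 1 node {reed}, right has 0 { }.
  Root rye: left subtree has 0 nodes { }, right has 3 {cedar, tulip, sage}.
    Root cedar: left subtree has 0 nodes { }, right has 2 {tulip, sage}.
      Root tulip: left subtree has 0 nodes { }, right has 1 {sage}.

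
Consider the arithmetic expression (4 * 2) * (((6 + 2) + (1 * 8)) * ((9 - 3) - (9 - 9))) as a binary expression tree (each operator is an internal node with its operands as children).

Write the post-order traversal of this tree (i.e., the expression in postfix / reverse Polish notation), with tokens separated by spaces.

Post-order on an expression tree gives postfix notation: for each operator, emit left operand, right operand, then the operator.

4 2 * 6 2 + 1 8 * + 9 3 - 9 9 - - * *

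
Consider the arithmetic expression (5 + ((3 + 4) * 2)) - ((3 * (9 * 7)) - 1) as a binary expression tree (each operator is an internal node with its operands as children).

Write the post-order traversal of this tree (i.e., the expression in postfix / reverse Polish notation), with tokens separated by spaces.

5 3 4 + 2 * + 3 9 7 * * 1 - -

Post-order on an expression tree gives postfix notation: for each operator, emit left operand, right operand, then the operator.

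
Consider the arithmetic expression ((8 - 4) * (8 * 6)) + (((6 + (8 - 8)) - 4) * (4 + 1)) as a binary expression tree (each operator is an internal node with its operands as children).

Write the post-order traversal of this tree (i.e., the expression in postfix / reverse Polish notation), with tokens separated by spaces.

8 4 - 8 6 * * 6 8 8 - + 4 - 4 1 + * +

Post-order on an expression tree gives postfix notation: for each operator, emit left operand, right operand, then the operator.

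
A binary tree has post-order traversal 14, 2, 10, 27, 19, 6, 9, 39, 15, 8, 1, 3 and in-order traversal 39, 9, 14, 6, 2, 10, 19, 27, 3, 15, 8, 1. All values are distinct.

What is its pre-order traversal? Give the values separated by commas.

The last element of post-order is the root; it splits in-order into left and right subtrees.
Root 3: left subtree has 8 nodes {39, 9, 14, 6, 2, 10, 19, 27}, right has 3 {15, 8, 1}.
  Root 39: left subtree has 0 nodes { }, right has 7 {9, 14, 6, 2, 10, 19, 27}.
    Root 9: left subtree has 0 nodes { }, right has 6 {14, 6, 2, 10, 19, 27}.
      Root 6: left subtree has 1 node {14}, right has 4 {2, 10, 19, 27}.
        Root 19: left subtree has 2 nodes {2, 10}, right has 1 {27}.
          Root 10: left subtree has 1 node {2}, right has 0 { }.
  Root 1: left subtree has 2 nodes {15, 8}, right has 0 { }.
    Root 8: left subtree has 1 node {15}, right has 0 { }.

3, 39, 9, 6, 14, 19, 10, 2, 27, 1, 8, 15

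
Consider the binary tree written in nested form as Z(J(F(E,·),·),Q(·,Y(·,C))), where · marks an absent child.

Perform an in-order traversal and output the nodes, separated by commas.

E, F, J, Z, Q, Y, C

In-order visits the left subtree, then the node, then the right subtree.
At Z: go left to J.
  At J: go left to F.
    At F: go left to E.
      E is a leaf — visit E.
    Visit F.
    At F: no right child.
  Visit J.
  At J: no right child.
Visit Z.
At Z: go right to Q.
  At Q: no left child.
  Visit Q.
  At Q: go right to Y.
    At Y: no left child.
    Visit Y.
    At Y: go right to C.
      C is a leaf — visit C.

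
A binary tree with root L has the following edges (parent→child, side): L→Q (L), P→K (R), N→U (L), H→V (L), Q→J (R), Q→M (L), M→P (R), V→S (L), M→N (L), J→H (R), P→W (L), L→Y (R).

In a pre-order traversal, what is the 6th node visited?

P

Pre-order visits the node, then its left subtree, then its right subtree.
Visit L.
At L: go left to Q.
  Visit Q.
  At Q: go left to M.
    Visit M.
    At M: go left to N.
      Visit N.
      At N: go left to U.
        U is a leaf — visit U.
      At N: no right child.
    At M: go right to P.
      Visit P.
      At P: go left to W.
        W is a leaf — visit W.
      At P: go right to K.
        K is a leaf — visit K.
  At Q: go right to J.
    Visit J.
    At J: no left child.
    At J: go right to H.
      Visit H.
      At H: go left to V.
        Visit V.
        At V: go left to S.
          S is a leaf — visit S.
        At V: no right child.
      At H: no right child.
At L: go right to Y.
  Y is a leaf — visit Y.
Full pre-order sequence: L, Q, M, N, U, P, W, K, J, H, V, S, Y.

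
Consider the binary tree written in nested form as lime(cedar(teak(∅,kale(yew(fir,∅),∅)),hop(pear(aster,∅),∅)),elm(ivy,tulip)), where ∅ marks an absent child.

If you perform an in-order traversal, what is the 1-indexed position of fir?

2

In-order visits the left subtree, then the node, then the right subtree.
At lime: go left to cedar.
  At cedar: go left to teak.
    At teak: no left child.
    Visit teak.
    At teak: go right to kale.
      At kale: go left to yew.
        At yew: go left to fir.
          fir is a leaf — visit fir.
        Visit yew.
        At yew: no right child.
      Visit kale.
      At kale: no right child.
  Visit cedar.
  At cedar: go right to hop.
    At hop: go left to pear.
      At pear: go left to aster.
        aster is a leaf — visit aster.
      Visit pear.
      At pear: no right child.
    Visit hop.
    At hop: no right child.
Visit lime.
At lime: go right to elm.
  At elm: go left to ivy.
    ivy is a leaf — visit ivy.
  Visit elm.
  At elm: go right to tulip.
    tulip is a leaf — visit tulip.
Full in-order sequence: teak, fir, yew, kale, cedar, aster, pear, hop, lime, ivy, elm, tulip.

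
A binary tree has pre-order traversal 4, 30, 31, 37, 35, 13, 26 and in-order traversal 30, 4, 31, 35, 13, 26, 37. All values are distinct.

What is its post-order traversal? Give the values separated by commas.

30, 26, 13, 35, 37, 31, 4

The first element of pre-order is the root; it splits in-order into left and right subtrees.
Root 4: left subtree has 1 node {30}, right has 5 {31, 35, 13, 26, 37}.
  Root 31: left subtree has 0 nodes { }, right has 4 {35, 13, 26, 37}.
    Root 37: left subtree has 3 nodes {35, 13, 26}, right has 0 { }.
      Root 35: left subtree has 0 nodes { }, right has 2 {13, 26}.
        Root 13: left subtree has 0 nodes { }, right has 1 {26}.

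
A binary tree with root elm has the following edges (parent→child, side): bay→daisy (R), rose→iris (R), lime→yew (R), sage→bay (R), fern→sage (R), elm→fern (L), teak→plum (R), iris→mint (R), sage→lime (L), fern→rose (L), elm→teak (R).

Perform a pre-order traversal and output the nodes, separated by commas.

elm, fern, rose, iris, mint, sage, lime, yew, bay, daisy, teak, plum

Pre-order visits the node, then its left subtree, then its right subtree.
Visit elm.
At elm: go left to fern.
  Visit fern.
  At fern: go left to rose.
    Visit rose.
    At rose: no left child.
    At rose: go right to iris.
      Visit iris.
      At iris: no left child.
      At iris: go right to mint.
        mint is a leaf — visit mint.
  At fern: go right to sage.
    Visit sage.
    At sage: go left to lime.
      Visit lime.
      At lime: no left child.
      At lime: go right to yew.
        yew is a leaf — visit yew.
    At sage: go right to bay.
      Visit bay.
      At bay: no left child.
      At bay: go right to daisy.
        daisy is a leaf — visit daisy.
At elm: go right to teak.
  Visit teak.
  At teak: no left child.
  At teak: go right to plum.
    plum is a leaf — visit plum.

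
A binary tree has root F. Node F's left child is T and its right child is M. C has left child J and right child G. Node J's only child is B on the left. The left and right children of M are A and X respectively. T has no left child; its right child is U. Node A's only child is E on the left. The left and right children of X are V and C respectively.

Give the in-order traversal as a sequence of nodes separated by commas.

In-order visits the left subtree, then the node, then the right subtree.
At F: go left to T.
  At T: no left child.
  Visit T.
  At T: go right to U.
    U is a leaf — visit U.
Visit F.
At F: go right to M.
  At M: go left to A.
    At A: go left to E.
      E is a leaf — visit E.
    Visit A.
    At A: no right child.
  Visit M.
  At M: go right to X.
    At X: go left to V.
      V is a leaf — visit V.
    Visit X.
    At X: go right to C.
      At C: go left to J.
        At J: go left to B.
          B is a leaf — visit B.
        Visit J.
        At J: no right child.
      Visit C.
      At C: go right to G.
        G is a leaf — visit G.

T, U, F, E, A, M, V, X, B, J, C, G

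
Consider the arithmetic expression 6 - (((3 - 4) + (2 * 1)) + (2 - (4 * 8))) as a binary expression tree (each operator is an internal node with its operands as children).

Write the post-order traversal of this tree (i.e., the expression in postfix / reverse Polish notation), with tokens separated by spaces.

6 3 4 - 2 1 * + 2 4 8 * - + -

Post-order on an expression tree gives postfix notation: for each operator, emit left operand, right operand, then the operator.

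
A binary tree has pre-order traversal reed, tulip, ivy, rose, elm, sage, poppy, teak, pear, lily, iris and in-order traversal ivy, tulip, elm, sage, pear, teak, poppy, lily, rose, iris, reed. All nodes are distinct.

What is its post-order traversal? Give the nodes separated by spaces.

The first element of pre-order is the root; it splits in-order into left and right subtrees.
Root reed: left subtree has 10 nodes {ivy, tulip, elm, sage, pear, teak, poppy, lily, rose, iris}, right has 0 { }.
  Root tulip: left subtree has 1 node {ivy}, right has 8 {elm, sage, pear, teak, poppy, lily, rose, iris}.
    Root rose: left subtree has 6 nodes {elm, sage, pear, teak, poppy, lily}, right has 1 {iris}.
      Root elm: left subtree has 0 nodes { }, right has 5 {sage, pear, teak, poppy, lily}.
        Root sage: left subtree has 0 nodes { }, right has 4 {pear, teak, poppy, lily}.
          Root poppy: left subtree has 2 nodes {pear, teak}, right has 1 {lily}.
            Root teak: left subtree has 1 node {pear}, right has 0 { }.

ivy pear teak lily poppy sage elm iris rose tulip reed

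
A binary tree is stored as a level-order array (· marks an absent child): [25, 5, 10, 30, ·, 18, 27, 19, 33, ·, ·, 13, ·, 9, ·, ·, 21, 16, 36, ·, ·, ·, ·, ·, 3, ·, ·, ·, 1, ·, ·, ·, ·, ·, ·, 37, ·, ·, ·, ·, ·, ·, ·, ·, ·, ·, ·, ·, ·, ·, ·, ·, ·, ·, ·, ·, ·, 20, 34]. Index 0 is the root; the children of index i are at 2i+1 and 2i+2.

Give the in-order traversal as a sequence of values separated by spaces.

19 21 30 37 16 33 36 5 25 13 3 18 10 9 20 1 34 27

In-order visits the left subtree, then the node, then the right subtree.
At 25: go left to 5.
  At 5: go left to 30.
    At 30: go left to 19.
      At 19: no left child.
      Visit 19.
      At 19: go right to 21.
        21 is a leaf — visit 21.
    Visit 30.
    At 30: go right to 33.
      At 33: go left to 16.
        At 16: go left to 37.
          37 is a leaf — visit 37.
        Visit 16.
        At 16: no right child.
      Visit 33.
      At 33: go right to 36.
        36 is a leaf — visit 36.
  Visit 5.
  At 5: no right child.
Visit 25.
At 25: go right to 10.
  At 10: go left to 18.
    At 18: go left to 13.
      At 13: no left child.
      Visit 13.
      At 13: go right to 3.
        3 is a leaf — visit 3.
    Visit 18.
    At 18: no right child.
  Visit 10.
  At 10: go right to 27.
    At 27: go left to 9.
      At 9: no left child.
      Visit 9.
      At 9: go right to 1.
        At 1: go left to 20.
          20 is a leaf — visit 20.
        Visit 1.
        At 1: go right to 34.
          34 is a leaf — visit 34.
    Visit 27.
    At 27: no right child.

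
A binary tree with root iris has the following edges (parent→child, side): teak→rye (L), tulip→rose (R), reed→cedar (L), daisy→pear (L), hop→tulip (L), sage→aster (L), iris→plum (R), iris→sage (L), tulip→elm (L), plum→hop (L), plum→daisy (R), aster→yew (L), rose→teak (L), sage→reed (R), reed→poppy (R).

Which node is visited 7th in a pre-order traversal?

poppy

Pre-order visits the node, then its left subtree, then its right subtree.
Visit iris.
At iris: go left to sage.
  Visit sage.
  At sage: go left to aster.
    Visit aster.
    At aster: go left to yew.
      yew is a leaf — visit yew.
    At aster: no right child.
  At sage: go right to reed.
    Visit reed.
    At reed: go left to cedar.
      cedar is a leaf — visit cedar.
    At reed: go right to poppy.
      poppy is a leaf — visit poppy.
At iris: go right to plum.
  Visit plum.
  At plum: go left to hop.
    Visit hop.
    At hop: go left to tulip.
      Visit tulip.
      At tulip: go left to elm.
        elm is a leaf — visit elm.
      At tulip: go right to rose.
        Visit rose.
        At rose: go left to teak.
          Visit teak.
          At teak: go left to rye.
            rye is a leaf — visit rye.
          At teak: no right child.
        At rose: no right child.
    At hop: no right child.
  At plum: go right to daisy.
    Visit daisy.
    At daisy: go left to pear.
      pear is a leaf — visit pear.
    At daisy: no right child.
Full pre-order sequence: iris, sage, aster, yew, reed, cedar, poppy, plum, hop, tulip, elm, rose, teak, rye, daisy, pear.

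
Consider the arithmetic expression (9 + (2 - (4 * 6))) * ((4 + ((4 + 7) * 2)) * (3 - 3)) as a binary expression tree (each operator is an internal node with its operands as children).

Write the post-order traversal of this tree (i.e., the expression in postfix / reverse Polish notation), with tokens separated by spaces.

Post-order on an expression tree gives postfix notation: for each operator, emit left operand, right operand, then the operator.

9 2 4 6 * - + 4 4 7 + 2 * + 3 3 - * *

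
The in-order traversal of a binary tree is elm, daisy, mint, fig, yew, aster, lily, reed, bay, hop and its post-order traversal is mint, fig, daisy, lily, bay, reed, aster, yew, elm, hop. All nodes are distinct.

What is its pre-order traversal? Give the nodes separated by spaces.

The last element of post-order is the root; it splits in-order into left and right subtrees.
Root hop: left subtree has 9 nodes {elm, daisy, mint, fig, yew, aster, lily, reed, bay}, right has 0 { }.
  Root elm: left subtree has 0 nodes { }, right has 8 {daisy, mint, fig, yew, aster, lily, reed, bay}.
    Root yew: left subtree has 3 nodes {daisy, mint, fig}, right has 4 {aster, lily, reed, bay}.
      Root daisy: left subtree has 0 nodes { }, right has 2 {mint, fig}.
        Root fig: left subtree has 1 node {mint}, right has 0 { }.
      Root aster: left subtree has 0 nodes { }, right has 3 {lily, reed, bay}.
        Root reed: left subtree has 1 node {lily}, right has 1 {bay}.

hop elm yew daisy fig mint aster reed lily bay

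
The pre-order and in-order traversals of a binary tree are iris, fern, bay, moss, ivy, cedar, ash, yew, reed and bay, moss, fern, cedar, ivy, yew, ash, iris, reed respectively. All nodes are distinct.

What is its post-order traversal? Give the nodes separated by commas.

moss, bay, cedar, yew, ash, ivy, fern, reed, iris

The first element of pre-order is the root; it splits in-order into left and right subtrees.
Root iris: left subtree has 7 nodes {bay, moss, fern, cedar, ivy, yew, ash}, right has 1 {reed}.
  Root fern: left subtree has 2 nodes {bay, moss}, right has 4 {cedar, ivy, yew, ash}.
    Root bay: left subtree has 0 nodes { }, right has 1 {moss}.
    Root ivy: left subtree has 1 node {cedar}, right has 2 {yew, ash}.
      Root ash: left subtree has 1 node {yew}, right has 0 { }.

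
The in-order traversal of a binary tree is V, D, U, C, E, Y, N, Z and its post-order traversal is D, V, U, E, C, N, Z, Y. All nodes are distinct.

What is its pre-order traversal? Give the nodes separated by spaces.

The last element of post-order is the root; it splits in-order into left and right subtrees.
Root Y: left subtree has 5 nodes {V, D, U, C, E}, right has 2 {N, Z}.
  Root C: left subtree has 3 nodes {V, D, U}, right has 1 {E}.
    Root U: left subtree has 2 nodes {V, D}, right has 0 { }.
      Root V: left subtree has 0 nodes { }, right has 1 {D}.
  Root Z: left subtree has 1 node {N}, right has 0 { }.

Y C U V D E Z N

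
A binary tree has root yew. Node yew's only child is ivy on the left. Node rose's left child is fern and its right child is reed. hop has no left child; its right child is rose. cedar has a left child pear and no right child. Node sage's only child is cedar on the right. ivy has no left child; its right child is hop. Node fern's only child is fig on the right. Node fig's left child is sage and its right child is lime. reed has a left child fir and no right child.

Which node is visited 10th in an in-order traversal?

fir

In-order visits the left subtree, then the node, then the right subtree.
At yew: go left to ivy.
  At ivy: no left child.
  Visit ivy.
  At ivy: go right to hop.
    At hop: no left child.
    Visit hop.
    At hop: go right to rose.
      At rose: go left to fern.
        At fern: no left child.
        Visit fern.
        At fern: go right to fig.
          At fig: go left to sage.
            At sage: no left child.
            Visit sage.
            At sage: go right to cedar.
              At cedar: go left to pear.
                pear is a leaf — visit pear.
              Visit cedar.
              At cedar: no right child.
          Visit fig.
          At fig: go right to lime.
            lime is a leaf — visit lime.
      Visit rose.
      At rose: go right to reed.
        At reed: go left to fir.
          fir is a leaf — visit fir.
        Visit reed.
        At reed: no right child.
Visit yew.
At yew: no right child.
Full in-order sequence: ivy, hop, fern, sage, pear, cedar, fig, lime, rose, fir, reed, yew.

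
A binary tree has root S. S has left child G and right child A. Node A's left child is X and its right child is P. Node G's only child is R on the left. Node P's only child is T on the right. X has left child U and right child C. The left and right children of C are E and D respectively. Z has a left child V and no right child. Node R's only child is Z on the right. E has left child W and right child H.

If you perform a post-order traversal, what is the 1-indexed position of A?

14

Post-order visits the left subtree, then the right subtree, then the node.
At S: go left to G.
  At G: go left to R.
    At R: no left child.
    At R: go right to Z.
      At Z: go left to V.
        V is a leaf — visit V.
      At Z: no right child.
      Visit Z.
    Visit R.
  At G: no right child.
  Visit G.
At S: go right to A.
  At A: go left to X.
    At X: go left to U.
      U is a leaf — visit U.
    At X: go right to C.
      At C: go left to E.
        At E: go left to W.
          W is a leaf — visit W.
        At E: go right to H.
          H is a leaf — visit H.
        Visit E.
      At C: go right to D.
        D is a leaf — visit D.
      Visit C.
    Visit X.
  At A: go right to P.
    At P: no left child.
    At P: go right to T.
      T is a leaf — visit T.
    Visit P.
  Visit A.
Visit S.
Full post-order sequence: V, Z, R, G, U, W, H, E, D, C, X, T, P, A, S.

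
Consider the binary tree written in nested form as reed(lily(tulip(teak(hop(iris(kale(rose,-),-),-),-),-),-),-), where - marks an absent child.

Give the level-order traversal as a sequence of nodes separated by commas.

reed, lily, tulip, teak, hop, iris, kale, rose

Level-order visits nodes level by level from the root, left to right within each level.
Level 0: reed
Level 1: lily
Level 2: tulip
Level 3: teak
Level 4: hop
Level 5: iris
Level 6: kale
Level 7: rose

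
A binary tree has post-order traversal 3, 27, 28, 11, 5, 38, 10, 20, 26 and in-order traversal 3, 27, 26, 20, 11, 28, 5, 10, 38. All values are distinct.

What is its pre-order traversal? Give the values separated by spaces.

The last element of post-order is the root; it splits in-order into left and right subtrees.
Root 26: left subtree has 2 nodes {3, 27}, right has 6 {20, 11, 28, 5, 10, 38}.
  Root 27: left subtree has 1 node {3}, right has 0 { }.
  Root 20: left subtree has 0 nodes { }, right has 5 {11, 28, 5, 10, 38}.
    Root 10: left subtree has 3 nodes {11, 28, 5}, right has 1 {38}.
      Root 5: left subtree has 2 nodes {11, 28}, right has 0 { }.
        Root 11: left subtree has 0 nodes { }, right has 1 {28}.

26 27 3 20 10 5 11 28 38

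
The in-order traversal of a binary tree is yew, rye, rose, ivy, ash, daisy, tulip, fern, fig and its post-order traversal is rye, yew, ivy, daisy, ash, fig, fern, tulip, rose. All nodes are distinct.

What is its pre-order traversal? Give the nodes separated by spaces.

rose yew rye tulip ash ivy daisy fern fig

The last element of post-order is the root; it splits in-order into left and right subtrees.
Root rose: left subtree has 2 nodes {yew, rye}, right has 6 {ivy, ash, daisy, tulip, fern, fig}.
  Root yew: left subtree has 0 nodes { }, right has 1 {rye}.
  Root tulip: left subtree has 3 nodes {ivy, ash, daisy}, right has 2 {fern, fig}.
    Root ash: left subtree has 1 node {ivy}, right has 1 {daisy}.
    Root fern: left subtree has 0 nodes { }, right has 1 {fig}.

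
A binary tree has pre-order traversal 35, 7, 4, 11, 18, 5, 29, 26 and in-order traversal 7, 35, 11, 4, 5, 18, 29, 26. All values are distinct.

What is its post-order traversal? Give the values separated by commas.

7, 11, 5, 26, 29, 18, 4, 35

The first element of pre-order is the root; it splits in-order into left and right subtrees.
Root 35: left subtree has 1 node {7}, right has 6 {11, 4, 5, 18, 29, 26}.
  Root 4: left subtree has 1 node {11}, right has 4 {5, 18, 29, 26}.
    Root 18: left subtree has 1 node {5}, right has 2 {29, 26}.
      Root 29: left subtree has 0 nodes { }, right has 1 {26}.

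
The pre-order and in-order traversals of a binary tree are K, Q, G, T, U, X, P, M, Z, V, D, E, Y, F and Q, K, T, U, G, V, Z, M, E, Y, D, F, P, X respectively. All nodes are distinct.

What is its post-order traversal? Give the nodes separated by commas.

Q, U, T, V, Z, Y, E, F, D, M, P, X, G, K

The first element of pre-order is the root; it splits in-order into left and right subtrees.
Root K: left subtree has 1 node {Q}, right has 12 {T, U, G, V, Z, M, E, Y, D, F, P, X}.
  Root G: left subtree has 2 nodes {T, U}, right has 9 {V, Z, M, E, Y, D, F, P, X}.
    Root T: left subtree has 0 nodes { }, right has 1 {U}.
    Root X: left subtree has 8 nodes {V, Z, M, E, Y, D, F, P}, right has 0 { }.
      Root P: left subtree has 7 nodes {V, Z, M, E, Y, D, F}, right has 0 { }.
        Root M: left subtree has 2 nodes {V, Z}, right has 4 {E, Y, D, F}.
          Root Z: left subtree has 1 node {V}, right has 0 { }.
          Root D: left subtree has 2 nodes {E, Y}, right has 1 {F}.
            Root E: left subtree has 0 nodes { }, right has 1 {Y}.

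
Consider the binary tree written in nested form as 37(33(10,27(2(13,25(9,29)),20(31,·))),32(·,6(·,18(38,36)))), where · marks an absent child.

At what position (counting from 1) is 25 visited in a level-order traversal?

Level-order visits nodes level by level from the root, left to right within each level.
Level 0: 37
Level 1: 33, 32
Level 2: 10, 27, 6
Level 3: 2, 20, 18
Level 4: 13, 25, 31, 38, 36
Level 5: 9, 29
Full level-order sequence: 37, 33, 32, 10, 27, 6, 2, 20, 18, 13, 25, 31, 38, 36, 9, 29.

11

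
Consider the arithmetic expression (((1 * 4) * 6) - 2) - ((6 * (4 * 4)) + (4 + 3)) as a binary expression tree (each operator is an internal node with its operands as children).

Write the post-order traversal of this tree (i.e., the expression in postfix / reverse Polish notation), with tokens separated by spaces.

Post-order on an expression tree gives postfix notation: for each operator, emit left operand, right operand, then the operator.

1 4 * 6 * 2 - 6 4 4 * * 4 3 + + -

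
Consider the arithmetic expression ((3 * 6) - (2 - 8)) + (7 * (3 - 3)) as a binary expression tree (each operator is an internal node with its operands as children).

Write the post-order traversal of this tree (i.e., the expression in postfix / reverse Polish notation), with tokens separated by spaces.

Post-order on an expression tree gives postfix notation: for each operator, emit left operand, right operand, then the operator.

3 6 * 2 8 - - 7 3 3 - * +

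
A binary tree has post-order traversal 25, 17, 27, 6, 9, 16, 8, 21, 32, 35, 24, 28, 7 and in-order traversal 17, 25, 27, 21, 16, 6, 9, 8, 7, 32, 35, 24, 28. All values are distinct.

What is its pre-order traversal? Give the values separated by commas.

The last element of post-order is the root; it splits in-order into left and right subtrees.
Root 7: left subtree has 8 nodes {17, 25, 27, 21, 16, 6, 9, 8}, right has 4 {32, 35, 24, 28}.
  Root 21: left subtree has 3 nodes {17, 25, 27}, right has 4 {16, 6, 9, 8}.
    Root 27: left subtree has 2 nodes {17, 25}, right has 0 { }.
      Root 17: left subtree has 0 nodes { }, right has 1 {25}.
    Root 8: left subtree has 3 nodes {16, 6, 9}, right has 0 { }.
      Root 16: left subtree has 0 nodes { }, right has 2 {6, 9}.
        Root 9: left subtree has 1 node {6}, right has 0 { }.
  Root 28: left subtree has 3 nodes {32, 35, 24}, right has 0 { }.
    Root 24: left subtree has 2 nodes {32, 35}, right has 0 { }.
      Root 35: left subtree has 1 node {32}, right has 0 { }.

7, 21, 27, 17, 25, 8, 16, 9, 6, 28, 24, 35, 32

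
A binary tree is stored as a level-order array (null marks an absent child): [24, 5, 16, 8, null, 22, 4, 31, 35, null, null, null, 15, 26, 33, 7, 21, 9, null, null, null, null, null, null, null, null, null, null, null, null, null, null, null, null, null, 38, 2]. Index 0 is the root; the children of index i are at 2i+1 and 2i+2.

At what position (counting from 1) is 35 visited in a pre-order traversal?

7

Pre-order visits the node, then its left subtree, then its right subtree.
Visit 24.
At 24: go left to 5.
  Visit 5.
  At 5: go left to 8.
    Visit 8.
    At 8: go left to 31.
      Visit 31.
      At 31: go left to 7.
        7 is a leaf — visit 7.
      At 31: go right to 21.
        21 is a leaf — visit 21.
    At 8: go right to 35.
      Visit 35.
      At 35: go left to 9.
        Visit 9.
        At 9: go left to 38.
          38 is a leaf — visit 38.
        At 9: go right to 2.
          2 is a leaf — visit 2.
      At 35: no right child.
  At 5: no right child.
At 24: go right to 16.
  Visit 16.
  At 16: go left to 22.
    Visit 22.
    At 22: no left child.
    At 22: go right to 15.
      15 is a leaf — visit 15.
  At 16: go right to 4.
    Visit 4.
    At 4: go left to 26.
      26 is a leaf — visit 26.
    At 4: go right to 33.
      33 is a leaf — visit 33.
Full pre-order sequence: 24, 5, 8, 31, 7, 21, 35, 9, 38, 2, 16, 22, 15, 4, 26, 33.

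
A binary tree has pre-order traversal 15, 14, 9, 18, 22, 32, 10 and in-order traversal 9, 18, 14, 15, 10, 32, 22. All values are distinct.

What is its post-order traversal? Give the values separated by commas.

18, 9, 14, 10, 32, 22, 15

The first element of pre-order is the root; it splits in-order into left and right subtrees.
Root 15: left subtree has 3 nodes {9, 18, 14}, right has 3 {10, 32, 22}.
  Root 14: left subtree has 2 nodes {9, 18}, right has 0 { }.
    Root 9: left subtree has 0 nodes { }, right has 1 {18}.
  Root 22: left subtree has 2 nodes {10, 32}, right has 0 { }.
    Root 32: left subtree has 1 node {10}, right has 0 { }.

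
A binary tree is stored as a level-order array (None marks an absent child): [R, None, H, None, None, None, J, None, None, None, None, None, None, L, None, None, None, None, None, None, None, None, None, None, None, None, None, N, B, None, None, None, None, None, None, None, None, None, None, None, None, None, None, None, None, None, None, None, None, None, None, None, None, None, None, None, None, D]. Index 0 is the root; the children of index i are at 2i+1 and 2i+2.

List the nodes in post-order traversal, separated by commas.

N, D, B, L, J, H, R

Post-order visits the left subtree, then the right subtree, then the node.
At R: no left child.
At R: go right to H.
  At H: no left child.
  At H: go right to J.
    At J: go left to L.
      At L: go left to N.
        N is a leaf — visit N.
      At L: go right to B.
        At B: go left to D.
          D is a leaf — visit D.
        At B: no right child.
        Visit B.
      Visit L.
    At J: no right child.
    Visit J.
  Visit H.
Visit R.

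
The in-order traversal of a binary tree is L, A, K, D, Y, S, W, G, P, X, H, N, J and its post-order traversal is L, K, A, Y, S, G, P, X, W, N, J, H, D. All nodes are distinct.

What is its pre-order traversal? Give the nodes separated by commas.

The last element of post-order is the root; it splits in-order into left and right subtrees.
Root D: left subtree has 3 nodes {L, A, K}, right has 9 {Y, S, W, G, P, X, H, N, J}.
  Root A: left subtree has 1 node {L}, right has 1 {K}.
  Root H: left subtree has 6 nodes {Y, S, W, G, P, X}, right has 2 {N, J}.
    Root W: left subtree has 2 nodes {Y, S}, right has 3 {G, P, X}.
      Root S: left subtree has 1 node {Y}, right has 0 { }.
      Root X: left subtree has 2 nodes {G, P}, right has 0 { }.
        Root P: left subtree has 1 node {G}, right has 0 { }.
    Root J: left subtree has 1 node {N}, right has 0 { }.

D, A, L, K, H, W, S, Y, X, P, G, J, N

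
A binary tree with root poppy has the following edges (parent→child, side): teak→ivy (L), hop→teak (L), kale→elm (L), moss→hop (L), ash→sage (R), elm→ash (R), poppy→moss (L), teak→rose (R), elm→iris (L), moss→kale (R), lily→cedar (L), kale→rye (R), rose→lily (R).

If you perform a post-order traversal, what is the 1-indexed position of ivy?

1

Post-order visits the left subtree, then the right subtree, then the node.
At poppy: go left to moss.
  At moss: go left to hop.
    At hop: go left to teak.
      At teak: go left to ivy.
        ivy is a leaf — visit ivy.
      At teak: go right to rose.
        At rose: no left child.
        At rose: go right to lily.
          At lily: go left to cedar.
            cedar is a leaf — visit cedar.
          At lily: no right child.
          Visit lily.
        Visit rose.
      Visit teak.
    At hop: no right child.
    Visit hop.
  At moss: go right to kale.
    At kale: go left to elm.
      At elm: go left to iris.
        iris is a leaf — visit iris.
      At elm: go right to ash.
        At ash: no left child.
        At ash: go right to sage.
          sage is a leaf — visit sage.
        Visit ash.
      Visit elm.
    At kale: go right to rye.
      rye is a leaf — visit rye.
    Visit kale.
  Visit moss.
At poppy: no right child.
Visit poppy.
Full post-order sequence: ivy, cedar, lily, rose, teak, hop, iris, sage, ash, elm, rye, kale, moss, poppy.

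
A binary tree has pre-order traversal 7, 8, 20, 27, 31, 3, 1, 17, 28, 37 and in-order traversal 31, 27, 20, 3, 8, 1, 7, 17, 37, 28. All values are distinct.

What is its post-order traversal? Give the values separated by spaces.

31 27 3 20 1 8 37 28 17 7

The first element of pre-order is the root; it splits in-order into left and right subtrees.
Root 7: left subtree has 6 nodes {31, 27, 20, 3, 8, 1}, right has 3 {17, 37, 28}.
  Root 8: left subtree has 4 nodes {31, 27, 20, 3}, right has 1 {1}.
    Root 20: left subtree has 2 nodes {31, 27}, right has 1 {3}.
      Root 27: left subtree has 1 node {31}, right has 0 { }.
  Root 17: left subtree has 0 nodes { }, right has 2 {37, 28}.
    Root 28: left subtree has 1 node {37}, right has 0 { }.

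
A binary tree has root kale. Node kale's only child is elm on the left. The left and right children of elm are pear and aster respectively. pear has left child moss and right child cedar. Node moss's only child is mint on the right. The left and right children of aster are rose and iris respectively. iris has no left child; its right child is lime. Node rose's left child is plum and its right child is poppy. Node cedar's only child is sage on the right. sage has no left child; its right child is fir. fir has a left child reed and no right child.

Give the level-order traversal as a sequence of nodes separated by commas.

Level-order visits nodes level by level from the root, left to right within each level.
Level 0: kale
Level 1: elm
Level 2: pear, aster
Level 3: moss, cedar, rose, iris
Level 4: mint, sage, plum, poppy, lime
Level 5: fir
Level 6: reed

kale, elm, pear, aster, moss, cedar, rose, iris, mint, sage, plum, poppy, lime, fir, reed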